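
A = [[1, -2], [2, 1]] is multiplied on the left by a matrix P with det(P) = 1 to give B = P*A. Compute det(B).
5

By the multiplicative property of determinants, det(B) = det(P*A) = det(P) * det(A) = det(A),
so the determinant is invariant under multiplication by any determinant-1 matrix; we just need det(A).

det(A) = (1)(1) - (-2)(2) = 1 - (-4) = 5

Therefore det(B) = 1 * 5 = 5.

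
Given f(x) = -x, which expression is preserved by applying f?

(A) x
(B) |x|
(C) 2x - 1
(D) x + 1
B

For f(x) = -x:
Applying f replaces x by -x. Since |-x| = |x|, the absolute value is unchanged by f, whereas x -> -x, 2x - 1 -> -2x - 1 and x + 1 -> -x + 1 all change.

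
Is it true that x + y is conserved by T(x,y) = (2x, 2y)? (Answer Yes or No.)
No

Substitute T(x,y) = (2x, 2y) into the expression and compare with the original.

Original: x + y
After applying T: (2x) + (2y) = 2x + 2y

This differs from the original x + y (difference: x + y), so the expression is NOT invariant.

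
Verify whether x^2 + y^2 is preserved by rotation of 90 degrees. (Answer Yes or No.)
Yes

Applying rotation by 90 degrees: x' = x*cos(90 degrees) - y*sin(90 degrees) = -y, y' = x*sin(90 degrees) + y*cos(90 degrees) = x

Substituting into x^2 + y^2:
(-y)^2 + (x)^2
= x^2 + y^2

This equals the original expression x^2 + y^2, so it IS invariant.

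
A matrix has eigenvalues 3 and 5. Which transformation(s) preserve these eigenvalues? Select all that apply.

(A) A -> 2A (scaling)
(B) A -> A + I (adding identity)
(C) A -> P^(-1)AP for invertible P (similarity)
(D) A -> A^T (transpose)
C and D

Eigenvalues are preserved by:
1. Similarity transformations: A -> P^(-1)AP (same characteristic polynomial)
2. Transpose: A^T has the same eigenvalues as A

Eigenvalues are NOT preserved by:
- Adding identity: eigenvalues become 3+1, 5+1
- Scaling: eigenvalues become 6, 10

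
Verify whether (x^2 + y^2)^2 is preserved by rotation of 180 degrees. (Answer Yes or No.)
Yes

Applying rotation by 180 degrees: x' = x*cos(180 degrees) - y*sin(180 degrees) = -x, y' = x*sin(180 degrees) + y*cos(180 degrees) = -y

Substituting into (x^2 + y^2)^2:
((-x)^2 + (-y)^2)^2
= x^4 + 2x^2y^2 + y^4 = (x^2 + y^2)^2

This equals the original expression (x^2 + y^2)^2, so it IS invariant.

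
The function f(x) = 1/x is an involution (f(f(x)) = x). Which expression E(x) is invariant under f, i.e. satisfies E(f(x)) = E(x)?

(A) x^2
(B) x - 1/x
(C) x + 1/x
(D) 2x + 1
C

Replace x by f(x) = 1/x in each option and simplify. As a quick numerical cross-check, also compare E(5) with E(f(5)) = E(1/5).

(A) x^2  ->  (1/x)^2 = x^(-2); check: E(5) = 25 but E(1/5) = 1/25.   [not invariant]
(B) x - 1/x  ->  (1/x) - 1/(1/x) = -x + 1/x; check: E(5) = 24/5 but E(1/5) = -24/5.   [not invariant]
(C) x + 1/x  ->  (1/x) + 1/(1/x), which simplifies back to x + 1/x; check: E(5) = 26/5, E(1/5) = 26/5.   [invariant]
(D) 2x + 1  ->  2(1/x) + 1 = (x + 2)/x; check: E(5) = 11 but E(1/5) = 7/5.   [not invariant]

Only (C) is unchanged. E is symmetric under swapping x with f(x) = 1/x, which is exactly what an involution does.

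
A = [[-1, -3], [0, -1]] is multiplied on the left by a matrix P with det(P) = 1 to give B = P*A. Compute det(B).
1

By the multiplicative property of determinants, det(B) = det(P*A) = det(P) * det(A) = det(A),
so the determinant is invariant under multiplication by any determinant-1 matrix; we just need det(A).

det(A) = (-1)(-1) - (-3)(0) = 1 - 0 = 1

Therefore det(B) = 1 * 1 = 1.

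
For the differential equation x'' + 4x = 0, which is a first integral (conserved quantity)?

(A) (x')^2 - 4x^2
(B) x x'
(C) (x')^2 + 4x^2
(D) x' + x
C

A first integral I satisfies dI/dt = 0 along every solution. Differentiate each option and use the equation of motion:
(A) d/dt[(x')^2 - 4x^2] = 2x'x'' - 8x x' = -16x x', not identically 0
(B) d/dt[x x'] = (x')^2 + x x'' = (x')^2 - 4x^2, not identically 0
(C) d/dt[(x')^2 + 4x^2] = 2x'x'' + 8x x' = 2x'(-4x) + 8x x' = 0
(D) d/dt[x' + x] = x'' + x' = -4x + x', not identically 0

Only (C) has zero time-derivative. So the energy-like quantity (x')^2 + 4x^2 is the first integral.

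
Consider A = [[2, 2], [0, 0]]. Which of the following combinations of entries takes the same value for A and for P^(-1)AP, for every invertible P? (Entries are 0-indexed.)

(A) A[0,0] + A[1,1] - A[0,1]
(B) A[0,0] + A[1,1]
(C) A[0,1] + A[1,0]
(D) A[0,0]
B

A[0,0] + A[1,1] is the trace of A. By the cyclic property of the trace, tr(P^(-1)AP) = tr(APP^(-1)) = tr(A), so it is the same for every matrix similar to A.

The other combinations are not similarity invariants. For example, take P = [[2, 1], [1, 1]] (det P = 1), so P^(-1) = [[1, -1], [-1, 2]] and
B = P^(-1)AP = [[6, 4], [-6, -4]].
Evaluating each option on A and on B:
(A) A[0,0] + A[1,1] - A[0,1]: 0 for A, -2 for B -> changes
(B) A[0,0] + A[1,1]: 2 for A, 2 for B -> unchanged
(C) A[0,1] + A[1,0]: 2 for A, -2 for B -> changes
(D) A[0,0]: 2 for A, 6 for B -> changes

Only (B) A[0,0] + A[1,1] = 2 survives (and it does so for every P, not just this one), so it is the invariant.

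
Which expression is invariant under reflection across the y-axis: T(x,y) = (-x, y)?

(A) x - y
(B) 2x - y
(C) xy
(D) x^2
D

The map is reflection across the y-axis: T(x,y) = (-x, y).
Substitute the transformed coordinates into each option and compare with the original:
(A) x - y  ->  (-x) - (y) = -x - y   [differs from x - y: not invariant]
(B) 2x - y  ->  2(-x) - (y) = -2x - y   [differs from 2x - y: not invariant]
(C) xy  ->  (-x)(y) = -xy   [differs from xy: not invariant]
(D) x^2  ->  (-x)^2 = x^2   [equals x^2: invariant]

Only option (D), x^2, is unchanged by the transformation.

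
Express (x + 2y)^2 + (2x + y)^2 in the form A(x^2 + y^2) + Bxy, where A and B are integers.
5(x^2 + y^2) + 8xy

Expanding: (x + 2y)^2 = x^2 + 4xy + 4y^2
(2x + y)^2 = 4x^2 + 4xy + y^2
Sum = (1+4)(x^2+y^2) + 8xy = 5(x^2 + y^2) + 8xy
This is symmetric in x and y.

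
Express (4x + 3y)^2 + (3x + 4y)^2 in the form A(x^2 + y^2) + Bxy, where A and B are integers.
25(x^2 + y^2) + 48xy

Expanding: (4x + 3y)^2 = 16x^2 + 24xy + 9y^2
(3x + 4y)^2 = 9x^2 + 24xy + 16y^2
Sum = (16+9)(x^2+y^2) + 48xy = 25(x^2 + y^2) + 48xy
This is symmetric in x and y.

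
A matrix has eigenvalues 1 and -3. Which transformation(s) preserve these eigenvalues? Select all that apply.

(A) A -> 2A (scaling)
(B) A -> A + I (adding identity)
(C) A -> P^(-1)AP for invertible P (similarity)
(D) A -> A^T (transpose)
C and D

Eigenvalues are preserved by:
1. Similarity transformations: A -> P^(-1)AP (same characteristic polynomial)
2. Transpose: A^T has the same eigenvalues as A

Eigenvalues are NOT preserved by:
- Adding identity: eigenvalues become 1+1, -3+1
- Scaling: eigenvalues become 2, -6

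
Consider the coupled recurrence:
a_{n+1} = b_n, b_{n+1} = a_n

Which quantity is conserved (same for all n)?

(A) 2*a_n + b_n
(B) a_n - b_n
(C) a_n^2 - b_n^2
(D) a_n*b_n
D

Replace a_n by a_{n+1} = b_n and b_n by b_{n+1} = a_n in each option and simplify:
(A) 2*a_n + b_n  ->  2*(b_n) + (a_n) = a_n + 2*b_n   [not conserved]
(B) a_n - b_n  ->  (b_n) - (a_n) = -a_n + b_n   [not conserved]
(C) a_n^2 - b_n^2  ->  (b_n)^2 - (a_n)^2 = -a_n^2 + b_n^2   [not conserved]
(D) a_n*b_n  ->  (b_n)*(a_n) = a_n*b_n   [conserved]

Only (D) a_n*b_n returns to itself after one step, so it is the conserved quantity.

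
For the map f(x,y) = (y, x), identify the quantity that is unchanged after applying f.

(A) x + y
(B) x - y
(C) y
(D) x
A

For f(x,y) = (y, x):
After applying f: x' = y, y' = x. So x' + y' = y + x = x + y.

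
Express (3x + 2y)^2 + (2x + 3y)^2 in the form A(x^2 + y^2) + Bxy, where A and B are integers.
13(x^2 + y^2) + 24xy

Expanding: (3x + 2y)^2 = 9x^2 + 12xy + 4y^2
(2x + 3y)^2 = 4x^2 + 12xy + 9y^2
Sum = (9+4)(x^2+y^2) + 24xy = 13(x^2 + y^2) + 24xy
This is symmetric in x and y.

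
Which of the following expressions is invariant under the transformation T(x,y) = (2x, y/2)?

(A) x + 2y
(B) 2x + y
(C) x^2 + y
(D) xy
D

An expression E(x,y) is invariant under T if E(T(x,y)) = E(x,y). Here T(x,y) = (2x, y/2).
Substitute the transformed coordinates into each option and compare with the original:
(A) x + 2y  ->  (2x) + 2(y/2) = 2x + y   [differs from x + 2y: not invariant]
(B) 2x + y  ->  2(2x) + (y/2) = 4x + y/2   [differs from 2x + y: not invariant]
(C) x^2 + y  ->  (2x)^2 + (y/2) = 4x^2 + y/2   [differs from x^2 + y: not invariant]
(D) xy  ->  (2x)(y/2) = xy   [equals xy: invariant]

Only option (D), xy, is unchanged by the transformation.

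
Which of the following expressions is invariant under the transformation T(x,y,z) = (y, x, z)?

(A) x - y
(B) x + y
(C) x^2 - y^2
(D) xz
B

Apply T(x,y,z) = (y, x, z) to each option, i.e. replace (x, y, z) by the transformed coordinates.
Substitute the transformed coordinates into each option and compare with the original:
(A) x - y  ->  (y) - (x) = -x + y   [differs from x - y: not invariant]
(B) x + y  ->  (y) + (x) = x + y   [equals x + y: invariant]
(C) x^2 - y^2  ->  (y)^2 - (x)^2 = -x^2 + y^2   [differs from x^2 - y^2: not invariant]
(D) xz  ->  (y)(z) = yz   [differs from xz: not invariant]

Only option (B), x + y, is unchanged by the transformation.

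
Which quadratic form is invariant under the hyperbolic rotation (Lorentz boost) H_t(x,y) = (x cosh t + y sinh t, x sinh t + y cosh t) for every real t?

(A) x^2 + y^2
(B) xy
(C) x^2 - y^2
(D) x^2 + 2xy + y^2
C

Write x' = x cosh t + y sinh t, y' = x sinh t + y cosh t and substitute into each option:
(A) x^2 + y^2: (x cosh t + y sinh t)^2 + (x sinh t + y cosh t)^2 = (x^2 + y^2)(cosh^2 t + sinh^2 t) + 4xy sinh t cosh t = (x^2 + y^2) cosh 2t + 2xy sinh 2t   [not invariant for t != 0]
(B) xy: (x cosh t + y sinh t)(x sinh t + y cosh t) = xy(cosh^2 t + sinh^2 t) + (x^2 + y^2) sinh t cosh t = xy cosh 2t + (x^2 + y^2)(sinh 2t)/2   [not invariant for t != 0]
(C) x^2 - y^2: (x cosh t + y sinh t)^2 - (x sinh t + y cosh t)^2 = x^2(cosh^2 t - sinh^2 t) + 2xy(cosh t sinh t - sinh t cosh t) + y^2(sinh^2 t - cosh^2 t) = x^2 - y^2   [invariant, using cosh^2 t - sinh^2 t = 1]
(D) x^2 + 2xy + y^2: (x' + y')^2 with x' + y' = (x + y)(cosh t + sinh t) = (x + y)e^t, so it becomes (x + y)^2 e^(2t)   [not invariant for t != 0]

Only (C) x^2 - y^2 is unchanged; it is the Minkowski form preserved by Lorentz boosts, just as x^2 + y^2 is preserved by ordinary rotations.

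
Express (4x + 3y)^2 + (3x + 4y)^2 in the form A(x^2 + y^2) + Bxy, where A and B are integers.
25(x^2 + y^2) + 48xy

Expanding: (4x + 3y)^2 = 16x^2 + 24xy + 9y^2
(3x + 4y)^2 = 9x^2 + 24xy + 16y^2
Sum = (16+9)(x^2+y^2) + 48xy = 25(x^2 + y^2) + 48xy
This is symmetric in x and y.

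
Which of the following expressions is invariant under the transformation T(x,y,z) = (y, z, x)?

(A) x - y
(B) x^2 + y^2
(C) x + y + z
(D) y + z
C

Apply T(x,y,z) = (y, z, x) to each option, i.e. replace (x, y, z) by the transformed coordinates.
Substitute the transformed coordinates into each option and compare with the original:
(A) x - y  ->  (y) - (z) = y - z   [differs from x - y: not invariant]
(B) x^2 + y^2  ->  (y)^2 + (z)^2 = y^2 + z^2   [differs from x^2 + y^2: not invariant]
(C) x + y + z  ->  (y) + (z) + (x) = x + y + z   [equals x + y + z: invariant]
(D) y + z  ->  (z) + (x) = x + z   [differs from y + z: not invariant]

Only option (C), x + y + z, is unchanged by the transformation.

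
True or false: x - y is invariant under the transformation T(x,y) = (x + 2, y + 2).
True

Substitute T(x,y) = (x + 2, y + 2) into the expression and compare with the original.

Original: x - y
After applying T: (x + 2) - (y + 2) = x - y

This is identical to the original x - y, so the expression is invariant.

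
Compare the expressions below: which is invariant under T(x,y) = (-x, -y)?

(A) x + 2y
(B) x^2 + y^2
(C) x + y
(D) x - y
B

An expression E(x,y) is invariant under T if E(T(x,y)) = E(x,y). Here T(x,y) = (-x, -y).
Substitute the transformed coordinates into each option and compare with the original:
(A) x + 2y  ->  (-x) + 2(-y) = -x - 2y   [differs from x + 2y: not invariant]
(B) x^2 + y^2  ->  (-x)^2 + (-y)^2 = x^2 + y^2   [equals x^2 + y^2: invariant]
(C) x + y  ->  (-x) + (-y) = -x - y   [differs from x + y: not invariant]
(D) x - y  ->  (-x) - (-y) = -x + y   [differs from x - y: not invariant]

Only option (B), x^2 + y^2, is unchanged by the transformation.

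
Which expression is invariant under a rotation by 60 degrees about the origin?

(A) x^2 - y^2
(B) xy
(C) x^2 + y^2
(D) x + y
C

A rotation by 60 degrees sends (x, y) to (x/2 - sqrt(3)y/2, sqrt(3)x/2 + y/2).
Substitute the transformed coordinates into each option and compare with the original:
(A) x^2 - y^2  ->  (x/2 - sqrt(3)y/2)^2 - (sqrt(3)x/2 + y/2)^2 = -x^2/2 - sqrt(3)xy + y^2/2   [differs from x^2 - y^2: not invariant]
(B) xy  ->  (x/2 - sqrt(3)y/2)(sqrt(3)x/2 + y/2) = sqrt(3)x^2/4 - xy/2 - sqrt(3)y^2/4   [differs from xy: not invariant]
(C) x^2 + y^2  ->  (x/2 - sqrt(3)y/2)^2 + (sqrt(3)x/2 + y/2)^2 = x^2 + y^2   [equals x^2 + y^2: invariant]
(D) x + y  ->  (x/2 - sqrt(3)y/2) + (sqrt(3)x/2 + y/2) = x/2 + sqrt(3)x/2 - sqrt(3)y/2 + y/2   [differs from x + y: not invariant]

Only option (C), x^2 + y^2, is unchanged by the transformation.
Geometrically, x^2 + y^2 is the squared distance from the origin, which every rotation about the origin preserves.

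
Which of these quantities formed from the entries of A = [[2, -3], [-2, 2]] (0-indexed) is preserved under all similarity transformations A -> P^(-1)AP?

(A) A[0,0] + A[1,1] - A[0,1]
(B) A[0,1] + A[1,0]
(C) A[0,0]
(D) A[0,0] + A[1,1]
D

A[0,0] + A[1,1] is the trace of A. By the cyclic property of the trace, tr(P^(-1)AP) = tr(APP^(-1)) = tr(A), so it is the same for every matrix similar to A.

The other combinations are not similarity invariants. For example, take P = [[1, 1], [0, 1]] (det P = 1), so P^(-1) = [[1, -1], [0, 1]] and
B = P^(-1)AP = [[4, -1], [-2, 0]].
Evaluating each option on A and on B:
(A) A[0,0] + A[1,1] - A[0,1]: 7 for A, 5 for B -> changes
(B) A[0,1] + A[1,0]: -5 for A, -3 for B -> changes
(C) A[0,0]: 2 for A, 4 for B -> changes
(D) A[0,0] + A[1,1]: 4 for A, 4 for B -> unchanged

Only (D) A[0,0] + A[1,1] = 4 survives (and it does so for every P, not just this one), so it is the invariant.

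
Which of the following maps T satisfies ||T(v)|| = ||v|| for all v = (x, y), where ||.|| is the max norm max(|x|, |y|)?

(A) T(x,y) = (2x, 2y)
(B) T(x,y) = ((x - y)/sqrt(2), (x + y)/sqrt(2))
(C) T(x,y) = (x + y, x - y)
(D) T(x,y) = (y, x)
D

A transformation preserves a norm if ||T(v)|| = ||v|| for every v; a single vector where the norm changes rules an option out.

(A) T(x,y) = (2x, 2y): v = (1, 0) has norm max(|1|, |0|) = 1, but T(v) = (2, 0) has norm 2 -- not preserved.
(B) T(x,y) = ((x - y)/sqrt(2), (x + y)/sqrt(2)): v = (1, 0) has norm max(|1|, |0|) = 1, but T(v) = (sqrt(2)/2, sqrt(2)/2) has norm sqrt(2)/2 -- not preserved.
(C) T(x,y) = (x + y, x - y): v = (1, 1) has norm max(|1|, |1|) = 1, but T(v) = (2, 0) has norm 2 -- not preserved.
(D) T(x,y) = (y, x): preserves the norm -- it only permutes the coordinates and/or flips signs, which leaves max(|x|, |y|) unchanged.

Therefore the answer is (D).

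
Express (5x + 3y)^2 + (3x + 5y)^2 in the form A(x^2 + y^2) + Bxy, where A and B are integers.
34(x^2 + y^2) + 60xy

Expanding: (5x + 3y)^2 = 25x^2 + 30xy + 9y^2
(3x + 5y)^2 = 9x^2 + 30xy + 25y^2
Sum = (25+9)(x^2+y^2) + 60xy = 34(x^2 + y^2) + 60xy
This is symmetric in x and y.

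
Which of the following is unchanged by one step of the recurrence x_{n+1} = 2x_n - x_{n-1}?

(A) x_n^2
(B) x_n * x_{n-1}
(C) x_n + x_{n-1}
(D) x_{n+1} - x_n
D

For the recurrence x_{n+1} = 2x_n - x_{n-1}:

If x_{n+1} = 2x_n - x_{n-1}, then:
x_{n+1} - x_n = x_n - x_{n-1}
The first difference is constant throughout the sequence.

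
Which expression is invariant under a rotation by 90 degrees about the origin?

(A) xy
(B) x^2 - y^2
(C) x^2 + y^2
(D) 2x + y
C

A rotation by 90 degrees sends (x, y) to (-y, x).
Substitute the transformed coordinates into each option and compare with the original:
(A) xy  ->  (-y)(x) = -xy   [differs from xy: not invariant]
(B) x^2 - y^2  ->  (-y)^2 - (x)^2 = -x^2 + y^2   [differs from x^2 - y^2: not invariant]
(C) x^2 + y^2  ->  (-y)^2 + (x)^2 = x^2 + y^2   [equals x^2 + y^2: invariant]
(D) 2x + y  ->  2(-y) + (x) = x - 2y   [differs from 2x + y: not invariant]

Only option (C), x^2 + y^2, is unchanged by the transformation.
Geometrically, x^2 + y^2 is the squared distance from the origin, which every rotation about the origin preserves.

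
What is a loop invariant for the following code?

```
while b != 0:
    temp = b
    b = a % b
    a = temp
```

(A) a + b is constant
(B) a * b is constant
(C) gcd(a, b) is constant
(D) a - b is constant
C

A loop invariant must hold before the first iteration and be re-established by every execution of the body.

(C) gcd(a, b) is constant: One iteration replaces (a, b) by (b, a mod b). Since a mod b = a - q*b for an integer q, any common divisor of a and b divides b and a mod b, and conversely; hence gcd(b, a mod b) = gcd(a, b). For instance (23, 10) -> (10, 3) keeps gcd = 1. At exit b = 0 and a = gcd of the original inputs.

The other options fail:
(A) a + b is constant: e.g. (a, b) = (23, 10) -> (10, 3): the sum goes from 33 to 13.
(B) a * b is constant: e.g. (a, b) = (23, 10) -> (10, 3): the product goes from 230 to 30.
(D) a - b is constant: e.g. (a, b) = (23, 10) -> (10, 3): the difference goes from 13 to 7.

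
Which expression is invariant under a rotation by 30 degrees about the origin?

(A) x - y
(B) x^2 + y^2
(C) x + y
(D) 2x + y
B

A rotation by 30 degrees sends (x, y) to (sqrt(3)x/2 - y/2, x/2 + sqrt(3)y/2).
Substitute the transformed coordinates into each option and compare with the original:
(A) x - y  ->  (sqrt(3)x/2 - y/2) - (x/2 + sqrt(3)y/2) = -x/2 + sqrt(3)x/2 - sqrt(3)y/2 - y/2   [differs from x - y: not invariant]
(B) x^2 + y^2  ->  (sqrt(3)x/2 - y/2)^2 + (x/2 + sqrt(3)y/2)^2 = x^2 + y^2   [equals x^2 + y^2: invariant]
(C) x + y  ->  (sqrt(3)x/2 - y/2) + (x/2 + sqrt(3)y/2) = x/2 + sqrt(3)x/2 - y/2 + sqrt(3)y/2   [differs from x + y: not invariant]
(D) 2x + y  ->  2(sqrt(3)x/2 - y/2) + (x/2 + sqrt(3)y/2) = x/2 + sqrt(3)x - y + sqrt(3)y/2   [differs from 2x + y: not invariant]

Only option (B), x^2 + y^2, is unchanged by the transformation.
Geometrically, x^2 + y^2 is the squared distance from the origin, which every rotation about the origin preserves.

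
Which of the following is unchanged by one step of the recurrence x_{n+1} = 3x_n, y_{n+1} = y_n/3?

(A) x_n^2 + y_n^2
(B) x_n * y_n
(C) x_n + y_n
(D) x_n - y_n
B

For the recurrence x_{n+1} = 3x_n, y_{n+1} = y_n/3:

x_{n+1} * y_{n+1} = (3x_n) * (y_n/3) = x_n * y_n
The product is conserved.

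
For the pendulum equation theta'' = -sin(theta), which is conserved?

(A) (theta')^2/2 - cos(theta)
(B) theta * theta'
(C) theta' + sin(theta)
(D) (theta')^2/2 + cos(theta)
A

A first integral I satisfies dI/dt = 0 along every solution. Differentiate each option and use the equation of motion:
(A) d/dt[(theta')^2/2 - cos(theta)] = theta' theta'' + sin(theta) theta' = theta'(-sin(theta)) + theta' sin(theta) = 0
(B) d/dt[theta * theta'] = (theta')^2 + theta theta'' = (theta')^2 - theta sin(theta), not identically 0
(C) d/dt[theta' + sin(theta)] = theta'' + cos(theta) theta' = -sin(theta) + theta' cos(theta), not identically 0
(D) d/dt[(theta')^2/2 + cos(theta)] = theta' theta'' - sin(theta) theta' = -2 theta' sin(theta), not identically 0

Only (A) has zero time-derivative. This is the total energy: kinetic (theta')^2/2 plus potential -cos(theta).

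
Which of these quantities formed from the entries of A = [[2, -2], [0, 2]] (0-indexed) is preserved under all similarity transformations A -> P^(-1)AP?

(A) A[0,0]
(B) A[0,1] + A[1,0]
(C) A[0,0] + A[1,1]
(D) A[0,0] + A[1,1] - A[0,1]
C

A[0,0] + A[1,1] is the trace of A. By the cyclic property of the trace, tr(P^(-1)AP) = tr(APP^(-1)) = tr(A), so it is the same for every matrix similar to A.

The other combinations are not similarity invariants. For example, take P = [[1, 1], [1, 2]] (det P = 1), so P^(-1) = [[2, -1], [-1, 1]] and
B = P^(-1)AP = [[-2, -8], [2, 6]].
Evaluating each option on A and on B:
(A) A[0,0]: 2 for A, -2 for B -> changes
(B) A[0,1] + A[1,0]: -2 for A, -6 for B -> changes
(C) A[0,0] + A[1,1]: 4 for A, 4 for B -> unchanged
(D) A[0,0] + A[1,1] - A[0,1]: 6 for A, 12 for B -> changes

Only (C) A[0,0] + A[1,1] = 4 survives (and it does so for every P, not just this one), so it is the invariant.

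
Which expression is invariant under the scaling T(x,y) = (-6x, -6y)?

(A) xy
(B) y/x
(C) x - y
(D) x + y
B

Under the uniform scaling T(x,y) = (-6x, -6y):
Substitute the transformed coordinates into each option and compare with the original:
(A) xy  ->  (-6x)(-6y) = 36xy   [differs from xy: not invariant]
(B) y/x  ->  (-6y)/(-6x) = y/x   [equals y/x: invariant]
(C) x - y  ->  (-6x) - (-6y) = -6x + 6y   [differs from x - y: not invariant]
(D) x + y  ->  (-6x) + (-6y) = -6x - 6y   [differs from x + y: not invariant]

Only option (B), y/x, is unchanged by the transformation.
The common factor -6 cancels in a ratio of coordinates, while sums, products and sums of squares pick up factors of -6 or 36.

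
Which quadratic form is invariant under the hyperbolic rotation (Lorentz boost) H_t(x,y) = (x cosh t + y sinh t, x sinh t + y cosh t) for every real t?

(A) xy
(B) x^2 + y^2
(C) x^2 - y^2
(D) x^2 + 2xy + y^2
C

Write x' = x cosh t + y sinh t, y' = x sinh t + y cosh t and substitute into each option:
(A) xy: (x cosh t + y sinh t)(x sinh t + y cosh t) = xy(cosh^2 t + sinh^2 t) + (x^2 + y^2) sinh t cosh t = xy cosh 2t + (x^2 + y^2)(sinh 2t)/2   [not invariant for t != 0]
(B) x^2 + y^2: (x cosh t + y sinh t)^2 + (x sinh t + y cosh t)^2 = (x^2 + y^2)(cosh^2 t + sinh^2 t) + 4xy sinh t cosh t = (x^2 + y^2) cosh 2t + 2xy sinh 2t   [not invariant for t != 0]
(C) x^2 - y^2: (x cosh t + y sinh t)^2 - (x sinh t + y cosh t)^2 = x^2(cosh^2 t - sinh^2 t) + 2xy(cosh t sinh t - sinh t cosh t) + y^2(sinh^2 t - cosh^2 t) = x^2 - y^2   [invariant, using cosh^2 t - sinh^2 t = 1]
(D) x^2 + 2xy + y^2: (x' + y')^2 with x' + y' = (x + y)(cosh t + sinh t) = (x + y)e^t, so it becomes (x + y)^2 e^(2t)   [not invariant for t != 0]

Only (C) x^2 - y^2 is unchanged; it is the Minkowski form preserved by Lorentz boosts, just as x^2 + y^2 is preserved by ordinary rotations.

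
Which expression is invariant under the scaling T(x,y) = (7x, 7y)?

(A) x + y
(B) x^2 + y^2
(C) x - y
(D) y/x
D

Under the uniform scaling T(x,y) = (7x, 7y):
Substitute the transformed coordinates into each option and compare with the original:
(A) x + y  ->  (7x) + (7y) = 7x + 7y   [differs from x + y: not invariant]
(B) x^2 + y^2  ->  (7x)^2 + (7y)^2 = 49x^2 + 49y^2   [differs from x^2 + y^2: not invariant]
(C) x - y  ->  (7x) - (7y) = 7x - 7y   [differs from x - y: not invariant]
(D) y/x  ->  (7y)/(7x) = y/x   [equals y/x: invariant]

Only option (D), y/x, is unchanged by the transformation.
The common factor 7 cancels in a ratio of coordinates, while sums, products and sums of squares pick up factors of 7 or 49.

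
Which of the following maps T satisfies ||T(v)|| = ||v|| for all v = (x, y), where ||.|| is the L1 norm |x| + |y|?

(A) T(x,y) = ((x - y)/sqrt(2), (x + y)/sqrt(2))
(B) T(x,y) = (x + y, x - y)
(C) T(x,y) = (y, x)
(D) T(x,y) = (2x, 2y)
C

A transformation preserves a norm if ||T(v)|| = ||v|| for every v; a single vector where the norm changes rules an option out.

(A) T(x,y) = ((x - y)/sqrt(2), (x + y)/sqrt(2)): v = (1, 0) has norm |1| + |0| = 1, but T(v) = (sqrt(2)/2, sqrt(2)/2) has norm sqrt(2) -- not preserved.
(B) T(x,y) = (x + y, x - y): v = (1, 0) has norm |1| + |0| = 1, but T(v) = (1, 1) has norm 2 -- not preserved.
(C) T(x,y) = (y, x): preserves the norm -- it only permutes the coordinates and/or flips signs, which leaves |x| + |y| unchanged.
(D) T(x,y) = (2x, 2y): v = (1, 0) has norm |1| + |0| = 1, but T(v) = (2, 0) has norm 2 -- not preserved.

Therefore the answer is (C).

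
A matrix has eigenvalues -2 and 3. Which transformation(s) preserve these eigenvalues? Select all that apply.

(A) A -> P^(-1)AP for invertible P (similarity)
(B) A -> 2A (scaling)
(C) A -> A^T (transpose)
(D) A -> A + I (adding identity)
A and C

Eigenvalues are preserved by:
1. Similarity transformations: A -> P^(-1)AP (same characteristic polynomial)
2. Transpose: A^T has the same eigenvalues as A

Eigenvalues are NOT preserved by:
- Adding identity: eigenvalues become -2+1, 3+1
- Scaling: eigenvalues become -4, 6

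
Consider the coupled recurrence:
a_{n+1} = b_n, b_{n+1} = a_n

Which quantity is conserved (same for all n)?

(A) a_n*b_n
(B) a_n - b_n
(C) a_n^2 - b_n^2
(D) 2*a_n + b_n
A

Replace a_n by a_{n+1} = b_n and b_n by b_{n+1} = a_n in each option and simplify:
(A) a_n*b_n  ->  (b_n)*(a_n) = a_n*b_n   [conserved]
(B) a_n - b_n  ->  (b_n) - (a_n) = -a_n + b_n   [not conserved]
(C) a_n^2 - b_n^2  ->  (b_n)^2 - (a_n)^2 = -a_n^2 + b_n^2   [not conserved]
(D) 2*a_n + b_n  ->  2*(b_n) + (a_n) = a_n + 2*b_n   [not conserved]

Only (A) a_n*b_n returns to itself after one step, so it is the conserved quantity.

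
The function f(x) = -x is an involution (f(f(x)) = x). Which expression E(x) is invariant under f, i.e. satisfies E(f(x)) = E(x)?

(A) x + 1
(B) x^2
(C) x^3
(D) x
B

Replace x by f(x) = -x in each option and simplify. As a quick numerical cross-check, also compare E(3) with E(f(3)) = E(-3).

(A) x + 1  ->  (-x) + 1 = 1 - x; check: E(3) = 4 but E(-3) = -2.   [not invariant]
(B) x^2  ->  (-x)^2, which simplifies back to x^2; check: E(3) = 9, E(-3) = 9.   [invariant]
(C) x^3  ->  (-x)^3 = -x^3; check: E(3) = 27 but E(-3) = -27.   [not invariant]
(D) x  ->  (-x) = -x; check: E(3) = 3 but E(-3) = -3.   [not invariant]

Only (B) is unchanged. E is symmetric under swapping x with f(x) = -x, which is exactly what an involution does.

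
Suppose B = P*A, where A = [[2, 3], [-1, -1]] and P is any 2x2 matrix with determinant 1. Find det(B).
1

By the multiplicative property of determinants, det(B) = det(P*A) = det(P) * det(A) = det(A),
so the determinant is invariant under multiplication by any determinant-1 matrix; we just need det(A).

det(A) = (2)(-1) - (3)(-1) = -2 - (-3) = 1

Therefore det(B) = 1 * 1 = 1.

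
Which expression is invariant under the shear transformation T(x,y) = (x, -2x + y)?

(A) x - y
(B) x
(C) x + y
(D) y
B

Under the shear T(x,y) = (x, -2x + y):
Substitute the transformed coordinates into each option and compare with the original:
(A) x - y  ->  (x) - (-2x + y) = 3x - y   [differs from x - y: not invariant]
(B) x  ->  (x) = x   [equals x: invariant]
(C) x + y  ->  (x) + (-2x + y) = -x + y   [differs from x + y: not invariant]
(D) y  ->  (-2x + y) = -2x + y   [differs from y: not invariant]

Only option (B), x, is unchanged by the transformation.
A vertical shear moves points parallel to the y-axis, so the x-coordinate (and any function of x alone) is unchanged.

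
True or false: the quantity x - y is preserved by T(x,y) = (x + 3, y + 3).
True

Substitute T(x,y) = (x + 3, y + 3) into the expression and compare with the original.

Original: x - y
After applying T: (x + 3) - (y + 3) = x - y

This is identical to the original x - y, so the expression is invariant.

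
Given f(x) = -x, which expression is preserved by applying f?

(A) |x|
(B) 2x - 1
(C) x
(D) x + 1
A

For f(x) = -x:
Applying f replaces x by -x. Since |-x| = |x|, the absolute value is unchanged by f, whereas x -> -x, 2x - 1 -> -2x - 1 and x + 1 -> -x + 1 all change.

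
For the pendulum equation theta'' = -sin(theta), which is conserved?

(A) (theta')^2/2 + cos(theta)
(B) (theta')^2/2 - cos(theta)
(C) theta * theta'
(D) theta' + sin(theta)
B

A first integral I satisfies dI/dt = 0 along every solution. Differentiate each option and use the equation of motion:
(A) d/dt[(theta')^2/2 + cos(theta)] = theta' theta'' - sin(theta) theta' = -2 theta' sin(theta), not identically 0
(B) d/dt[(theta')^2/2 - cos(theta)] = theta' theta'' + sin(theta) theta' = theta'(-sin(theta)) + theta' sin(theta) = 0
(C) d/dt[theta * theta'] = (theta')^2 + theta theta'' = (theta')^2 - theta sin(theta), not identically 0
(D) d/dt[theta' + sin(theta)] = theta'' + cos(theta) theta' = -sin(theta) + theta' cos(theta), not identically 0

Only (B) has zero time-derivative. This is the total energy: kinetic (theta')^2/2 plus potential -cos(theta).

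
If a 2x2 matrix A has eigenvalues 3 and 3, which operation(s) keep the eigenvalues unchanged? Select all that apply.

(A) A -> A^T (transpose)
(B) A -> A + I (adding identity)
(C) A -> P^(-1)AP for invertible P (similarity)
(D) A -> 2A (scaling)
A and C

Eigenvalues are preserved by:
1. Similarity transformations: A -> P^(-1)AP (same characteristic polynomial)
2. Transpose: A^T has the same eigenvalues as A

Eigenvalues are NOT preserved by:
- Adding identity: eigenvalues become 3+1, 3+1
- Scaling: eigenvalues become 6, 6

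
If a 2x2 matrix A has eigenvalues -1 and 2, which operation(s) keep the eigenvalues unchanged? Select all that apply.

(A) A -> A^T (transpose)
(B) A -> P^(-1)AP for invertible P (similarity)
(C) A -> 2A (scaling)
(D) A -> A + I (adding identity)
A and B

Eigenvalues are preserved by:
1. Similarity transformations: A -> P^(-1)AP (same characteristic polynomial)
2. Transpose: A^T has the same eigenvalues as A

Eigenvalues are NOT preserved by:
- Adding identity: eigenvalues become -1+1, 2+1
- Scaling: eigenvalues become -2, 4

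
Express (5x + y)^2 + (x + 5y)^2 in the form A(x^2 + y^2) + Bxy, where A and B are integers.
26(x^2 + y^2) + 20xy

Expanding: (5x + y)^2 = 25x^2 + 10xy + y^2
(x + 5y)^2 = x^2 + 10xy + 25y^2
Sum = (25+1)(x^2+y^2) + 20xy = 26(x^2 + y^2) + 20xy
This is symmetric in x and y.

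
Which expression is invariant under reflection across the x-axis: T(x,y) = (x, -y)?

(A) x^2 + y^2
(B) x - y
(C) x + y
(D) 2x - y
A

The map is reflection across the x-axis: T(x,y) = (x, -y).
Substitute the transformed coordinates into each option and compare with the original:
(A) x^2 + y^2  ->  (x)^2 + (-y)^2 = x^2 + y^2   [equals x^2 + y^2: invariant]
(B) x - y  ->  (x) - (-y) = x + y   [differs from x - y: not invariant]
(C) x + y  ->  (x) + (-y) = x - y   [differs from x + y: not invariant]
(D) 2x - y  ->  2(x) - (-y) = 2x + y   [differs from 2x - y: not invariant]

Only option (A), x^2 + y^2, is unchanged by the transformation.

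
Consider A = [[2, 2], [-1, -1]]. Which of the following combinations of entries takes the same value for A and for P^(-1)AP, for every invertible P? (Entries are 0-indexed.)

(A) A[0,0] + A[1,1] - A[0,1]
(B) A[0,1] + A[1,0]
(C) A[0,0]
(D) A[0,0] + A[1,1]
D

A[0,0] + A[1,1] is the trace of A. By the cyclic property of the trace, tr(P^(-1)AP) = tr(APP^(-1)) = tr(A), so it is the same for every matrix similar to A.

The other combinations are not similarity invariants. For example, take P = [[1, 1], [1, 2]] (det P = 1), so P^(-1) = [[2, -1], [-1, 1]] and
B = P^(-1)AP = [[10, 15], [-6, -9]].
Evaluating each option on A and on B:
(A) A[0,0] + A[1,1] - A[0,1]: -1 for A, -14 for B -> changes
(B) A[0,1] + A[1,0]: 1 for A, 9 for B -> changes
(C) A[0,0]: 2 for A, 10 for B -> changes
(D) A[0,0] + A[1,1]: 1 for A, 1 for B -> unchanged

Only (D) A[0,0] + A[1,1] = 1 survives (and it does so for every P, not just this one), so it is the invariant.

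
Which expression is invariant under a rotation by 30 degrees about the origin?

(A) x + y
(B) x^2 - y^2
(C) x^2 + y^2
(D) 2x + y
C

A rotation by 30 degrees sends (x, y) to (sqrt(3)x/2 - y/2, x/2 + sqrt(3)y/2).
Substitute the transformed coordinates into each option and compare with the original:
(A) x + y  ->  (sqrt(3)x/2 - y/2) + (x/2 + sqrt(3)y/2) = x/2 + sqrt(3)x/2 - y/2 + sqrt(3)y/2   [differs from x + y: not invariant]
(B) x^2 - y^2  ->  (sqrt(3)x/2 - y/2)^2 - (x/2 + sqrt(3)y/2)^2 = x^2/2 - sqrt(3)xy - y^2/2   [differs from x^2 - y^2: not invariant]
(C) x^2 + y^2  ->  (sqrt(3)x/2 - y/2)^2 + (x/2 + sqrt(3)y/2)^2 = x^2 + y^2   [equals x^2 + y^2: invariant]
(D) 2x + y  ->  2(sqrt(3)x/2 - y/2) + (x/2 + sqrt(3)y/2) = x/2 + sqrt(3)x - y + sqrt(3)y/2   [differs from 2x + y: not invariant]

Only option (C), x^2 + y^2, is unchanged by the transformation.
Geometrically, x^2 + y^2 is the squared distance from the origin, which every rotation about the origin preserves.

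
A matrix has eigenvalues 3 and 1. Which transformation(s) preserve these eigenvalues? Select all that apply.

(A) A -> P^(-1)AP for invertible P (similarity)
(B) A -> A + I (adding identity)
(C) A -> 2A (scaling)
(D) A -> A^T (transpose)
A and D

Eigenvalues are preserved by:
1. Similarity transformations: A -> P^(-1)AP (same characteristic polynomial)
2. Transpose: A^T has the same eigenvalues as A

Eigenvalues are NOT preserved by:
- Adding identity: eigenvalues become 3+1, 1+1
- Scaling: eigenvalues become 6, 2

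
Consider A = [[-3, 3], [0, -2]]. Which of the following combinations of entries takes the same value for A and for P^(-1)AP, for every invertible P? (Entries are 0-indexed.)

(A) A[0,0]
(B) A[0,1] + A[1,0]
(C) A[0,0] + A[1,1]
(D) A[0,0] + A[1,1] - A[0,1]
C

A[0,0] + A[1,1] is the trace of A. By the cyclic property of the trace, tr(P^(-1)AP) = tr(APP^(-1)) = tr(A), so it is the same for every matrix similar to A.

The other combinations are not similarity invariants. For example, take P = [[2, 1], [1, 1]] (det P = 1), so P^(-1) = [[1, -1], [-1, 2]] and
B = P^(-1)AP = [[-1, 2], [-1, -4]].
Evaluating each option on A and on B:
(A) A[0,0]: -3 for A, -1 for B -> changes
(B) A[0,1] + A[1,0]: 3 for A, 1 for B -> changes
(C) A[0,0] + A[1,1]: -5 for A, -5 for B -> unchanged
(D) A[0,0] + A[1,1] - A[0,1]: -8 for A, -7 for B -> changes

Only (C) A[0,0] + A[1,1] = -5 survives (and it does so for every P, not just this one), so it is the invariant.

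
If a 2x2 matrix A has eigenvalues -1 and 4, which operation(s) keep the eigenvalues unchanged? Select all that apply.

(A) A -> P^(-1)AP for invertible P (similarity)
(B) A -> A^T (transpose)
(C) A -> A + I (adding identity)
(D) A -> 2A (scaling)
A and B

Eigenvalues are preserved by:
1. Similarity transformations: A -> P^(-1)AP (same characteristic polynomial)
2. Transpose: A^T has the same eigenvalues as A

Eigenvalues are NOT preserved by:
- Adding identity: eigenvalues become -1+1, 4+1
- Scaling: eigenvalues become -2, 8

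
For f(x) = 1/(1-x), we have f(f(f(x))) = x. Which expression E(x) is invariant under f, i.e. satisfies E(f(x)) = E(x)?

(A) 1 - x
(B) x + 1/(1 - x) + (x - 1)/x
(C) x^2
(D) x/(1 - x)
B

Replace x by f(x) = 1/(1 - x) in each option and simplify. As a quick numerical cross-check, also compare E(3) with E(f(3)) = E(-1/2).

(A) 1 - x  ->  1 - (1/(1 - x)) = x/(x - 1); check: E(3) = -2 but E(-1/2) = 3/2.   [not invariant]
(B) x + 1/(1 - x) + (x - 1)/x  ->  (1/(1 - x)) + 1/(1 - (1/(1 - x))) + ((1/(1 - x)) - 1)/(1/(1 - x)), which simplifies back to x + 1/(1 - x) + (x - 1)/x; check: E(3) = 19/6, E(-1/2) = 19/6.   [invariant]
(C) x^2  ->  (1/(1 - x))^2 = (x - 1)^(-2); check: E(3) = 9 but E(-1/2) = 1/4.   [not invariant]
(D) x/(1 - x)  ->  (1/(1 - x))/(1 - (1/(1 - x))) = -1/x; check: E(3) = -3/2 but E(-1/2) = -1/3.   [not invariant]

Only (B) is unchanged. Indeed f(f(x)) = 1/(1 - 1/(1-x)) = (1-x)/(-x) = (x-1)/x, so E(x) = x + f(x) + f(f(x)) is the sum over the whole 3-cycle; applying f just permutes the three terms cyclically (x -> f(x) -> f(f(x)) -> x), leaving the sum unchanged.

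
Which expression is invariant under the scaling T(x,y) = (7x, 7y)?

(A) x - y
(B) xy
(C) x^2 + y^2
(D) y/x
D

Under the uniform scaling T(x,y) = (7x, 7y):
Substitute the transformed coordinates into each option and compare with the original:
(A) x - y  ->  (7x) - (7y) = 7x - 7y   [differs from x - y: not invariant]
(B) xy  ->  (7x)(7y) = 49xy   [differs from xy: not invariant]
(C) x^2 + y^2  ->  (7x)^2 + (7y)^2 = 49x^2 + 49y^2   [differs from x^2 + y^2: not invariant]
(D) y/x  ->  (7y)/(7x) = y/x   [equals y/x: invariant]

Only option (D), y/x, is unchanged by the transformation.
The common factor 7 cancels in a ratio of coordinates, while sums, products and sums of squares pick up factors of 7 or 49.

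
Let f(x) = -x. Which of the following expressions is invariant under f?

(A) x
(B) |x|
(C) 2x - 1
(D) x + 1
B

For f(x) = -x:
Applying f replaces x by -x. Since |-x| = |x|, the absolute value is unchanged by f, whereas x -> -x, 2x - 1 -> -2x - 1 and x + 1 -> -x + 1 all change.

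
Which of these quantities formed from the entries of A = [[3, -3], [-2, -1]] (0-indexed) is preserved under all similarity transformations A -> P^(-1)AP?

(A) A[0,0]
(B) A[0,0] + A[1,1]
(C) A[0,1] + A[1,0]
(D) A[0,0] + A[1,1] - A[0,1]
B

A[0,0] + A[1,1] is the trace of A. By the cyclic property of the trace, tr(P^(-1)AP) = tr(APP^(-1)) = tr(A), so it is the same for every matrix similar to A.

The other combinations are not similarity invariants. For example, take P = [[1, 1], [0, 1]] (det P = 1), so P^(-1) = [[1, -1], [0, 1]] and
B = P^(-1)AP = [[5, 3], [-2, -3]].
Evaluating each option on A and on B:
(A) A[0,0]: 3 for A, 5 for B -> changes
(B) A[0,0] + A[1,1]: 2 for A, 2 for B -> unchanged
(C) A[0,1] + A[1,0]: -5 for A, 1 for B -> changes
(D) A[0,0] + A[1,1] - A[0,1]: 5 for A, -1 for B -> changes

Only (B) A[0,0] + A[1,1] = 2 survives (and it does so for every P, not just this one), so it is the invariant.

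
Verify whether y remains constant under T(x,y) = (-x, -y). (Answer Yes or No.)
No

Substitute T(x,y) = (-x, -y) into the expression and compare with the original.

Original: y
After applying T: (-y) = -y

This differs from the original y (difference: -2y), so the expression is NOT invariant.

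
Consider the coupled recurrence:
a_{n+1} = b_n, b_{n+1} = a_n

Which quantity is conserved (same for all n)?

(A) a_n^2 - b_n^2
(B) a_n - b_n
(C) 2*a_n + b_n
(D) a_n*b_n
D

Replace a_n by a_{n+1} = b_n and b_n by b_{n+1} = a_n in each option and simplify:
(A) a_n^2 - b_n^2  ->  (b_n)^2 - (a_n)^2 = -a_n^2 + b_n^2   [not conserved]
(B) a_n - b_n  ->  (b_n) - (a_n) = -a_n + b_n   [not conserved]
(C) 2*a_n + b_n  ->  2*(b_n) + (a_n) = a_n + 2*b_n   [not conserved]
(D) a_n*b_n  ->  (b_n)*(a_n) = a_n*b_n   [conserved]

Only (D) a_n*b_n returns to itself after one step, so it is the conserved quantity.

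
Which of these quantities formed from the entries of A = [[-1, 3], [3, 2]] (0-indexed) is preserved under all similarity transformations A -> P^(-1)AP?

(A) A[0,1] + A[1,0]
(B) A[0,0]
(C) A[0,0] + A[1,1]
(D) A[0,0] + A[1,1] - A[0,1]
C

A[0,0] + A[1,1] is the trace of A. By the cyclic property of the trace, tr(P^(-1)AP) = tr(APP^(-1)) = tr(A), so it is the same for every matrix similar to A.

The other combinations are not similarity invariants. For example, take P = [[2, 1], [1, 1]] (det P = 1), so P^(-1) = [[1, -1], [-1, 2]] and
B = P^(-1)AP = [[-7, -3], [15, 8]].
Evaluating each option on A and on B:
(A) A[0,1] + A[1,0]: 6 for A, 12 for B -> changes
(B) A[0,0]: -1 for A, -7 for B -> changes
(C) A[0,0] + A[1,1]: 1 for A, 1 for B -> unchanged
(D) A[0,0] + A[1,1] - A[0,1]: -2 for A, 4 for B -> changes

Only (C) A[0,0] + A[1,1] = 1 survives (and it does so for every P, not just this one), so it is the invariant.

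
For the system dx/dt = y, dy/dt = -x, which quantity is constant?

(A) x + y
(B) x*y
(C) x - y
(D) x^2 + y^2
D

A first integral I satisfies dI/dt = 0 along every solution. Differentiate each option and use the equation of motion:
(A) d/dt[x + y] = y + (-x) = y - x, not identically 0
(B) d/dt[x*y] = (dx/dt)y + x(dy/dt) = y^2 - x^2, not identically 0
(C) d/dt[x - y] = y - (-x) = x + y, not identically 0
(D) d/dt[x^2 + y^2] = 2x*dx/dt + 2y*dy/dt = 2x*y + 2y*(-x) = 0

Only (D) has zero time-derivative. So x^2 + y^2 (the squared radius; trajectories are circles) is the conserved quantity.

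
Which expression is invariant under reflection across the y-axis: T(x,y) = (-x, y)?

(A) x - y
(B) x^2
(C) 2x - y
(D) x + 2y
B

The map is reflection across the y-axis: T(x,y) = (-x, y).
Substitute the transformed coordinates into each option and compare with the original:
(A) x - y  ->  (-x) - (y) = -x - y   [differs from x - y: not invariant]
(B) x^2  ->  (-x)^2 = x^2   [equals x^2: invariant]
(C) 2x - y  ->  2(-x) - (y) = -2x - y   [differs from 2x - y: not invariant]
(D) x + 2y  ->  (-x) + 2(y) = -x + 2y   [differs from x + 2y: not invariant]

Only option (B), x^2, is unchanged by the transformation.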